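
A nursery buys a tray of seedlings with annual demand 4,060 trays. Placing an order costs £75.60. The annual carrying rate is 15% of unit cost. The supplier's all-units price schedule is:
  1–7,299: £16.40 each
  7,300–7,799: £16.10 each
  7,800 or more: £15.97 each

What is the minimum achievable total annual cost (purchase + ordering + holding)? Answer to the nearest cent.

Holding cost per unit per year at price C is H = 0.15·C.
Evaluate total cost at each tier's feasible EOQ or, if the EOQ is below the tier, at the tier's minimum quantity.
EOQ at £16.40 = 499.5 (feasible in tier 1): TC = 4,060×£16.40 + (4,060/499.5)×75.6 + (499.5/2)×0.15×£16.40 = £67,812.87.
EOQ at £16.10 = 504.2 < 7300, so use break Q=7300: TC = 4,060×£16.10 + (4,060/7300.0)×75.6 + (7300.0/2)×0.15×£16.10 = £74,222.80.
EOQ at £15.97 = 506.2 < 7800, so use break Q=7800: TC = 4,060×£15.97 + (4,060/7800.0)×75.6 + (7800.0/2)×0.15×£15.97 = £74,220.00.
Lowest total cost among the candidates is at Q = 499.5.

TC* ≈ £67,812.87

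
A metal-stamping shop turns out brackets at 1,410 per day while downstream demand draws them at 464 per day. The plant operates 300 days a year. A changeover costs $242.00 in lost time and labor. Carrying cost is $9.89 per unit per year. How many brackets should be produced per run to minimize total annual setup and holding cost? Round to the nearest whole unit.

Q* ≈ 3,186 brackets

Annual demand D = 464 × 300 = 139,200.
Production build-up factor (1 − d/p) = 1 − 464/1,410 = 0.6709.
Q* = √(2DS / (H(1 − d/p))) = √(2 × 139,200 × 242 / (9.89 × 0.6709)).
= √(67,372,800 / 6.6354) ≈ 3186.458.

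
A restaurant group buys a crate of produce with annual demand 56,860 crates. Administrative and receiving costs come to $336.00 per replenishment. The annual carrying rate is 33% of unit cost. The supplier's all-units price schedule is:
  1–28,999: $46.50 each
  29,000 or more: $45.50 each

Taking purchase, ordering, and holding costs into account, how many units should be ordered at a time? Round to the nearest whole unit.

Q* ≈ 1,578 crates

Holding cost per unit per year at price C is H = 0.33·C.
For each price level, check whether its EOQ is feasible; otherwise the best quantity at that price is the breakpoint.
EOQ at $46.50 = 1578.0 (feasible in tier 1): TC = 56,860×$46.50 + (56,860/1578.0)×336 + (1578.0/2)×0.33×$46.50 = $2,668,204.28.
EOQ at $45.50 = 1595.2 < 29000, so use break Q=29000: TC = 56,860×$45.50 + (56,860/29000.0)×336 + (29000.0/2)×0.33×$45.50 = $2,805,506.29.
Lowest total cost is $2,668,204.28 at Q = 1578.0.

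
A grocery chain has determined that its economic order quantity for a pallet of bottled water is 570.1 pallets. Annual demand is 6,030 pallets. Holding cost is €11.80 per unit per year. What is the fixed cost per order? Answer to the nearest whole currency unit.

S ≈ €318

Invert the EOQ relation Q*² = 2DS/H.
From Q* = √(2DS/H): S = Q*²H / (2D) = 570.1² × 11.8 / (2 × 6,030) = 318.0071.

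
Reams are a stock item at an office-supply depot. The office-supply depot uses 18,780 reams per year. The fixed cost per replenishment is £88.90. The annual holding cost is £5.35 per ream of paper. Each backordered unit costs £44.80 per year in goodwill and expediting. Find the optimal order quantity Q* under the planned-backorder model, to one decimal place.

Q* ≈ 835.9 reams

With planned backorders, Q* = √(2DS/H) · √((H+B)/B).
√(2DS/H) = √(2 × 18,780 × 88.9 / 5.35) = 790.018.
√((H+B)/B) = √((5.35+44.8)/44.8) = 1.0580.
Q* ≈ 835.859.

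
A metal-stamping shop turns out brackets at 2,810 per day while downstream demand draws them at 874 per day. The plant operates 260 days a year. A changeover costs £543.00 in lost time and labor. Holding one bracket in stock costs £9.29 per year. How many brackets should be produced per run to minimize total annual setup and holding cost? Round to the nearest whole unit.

Annual demand D = 874 × 260 = 227,240.
Production build-up factor (1 − d/p) = 1 − 874/2,810 = 0.6890.
Q* = √(2DS / (H(1 − d/p))) = √(2 × 227,240 × 543 / (9.29 × 0.6890)).
= √(246,782,640 / 6.4005) ≈ 6209.404.

Q* ≈ 6,209 brackets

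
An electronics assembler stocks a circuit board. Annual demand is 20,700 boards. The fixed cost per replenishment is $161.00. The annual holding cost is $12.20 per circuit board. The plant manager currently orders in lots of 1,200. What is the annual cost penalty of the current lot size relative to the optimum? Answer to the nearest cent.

Extra cost ≈ $1,079.61 per year

EOQ = √(2DS/H) = √(2 × 20,700 × 161 / 12.2) ≈ 739.15.
Cost at Q* = (D/Q*)S + (Q*/2)H = √(2DSH) ≈ $9,017.64.
Cost at Q = 1,200: (20,700/1,200)×161 + (1,200/2)×12.2 = $2,777.25 + $7,320.00 = $10,097.25.
Excess = $10,097.25 − $9,017.64 = $1,079.61.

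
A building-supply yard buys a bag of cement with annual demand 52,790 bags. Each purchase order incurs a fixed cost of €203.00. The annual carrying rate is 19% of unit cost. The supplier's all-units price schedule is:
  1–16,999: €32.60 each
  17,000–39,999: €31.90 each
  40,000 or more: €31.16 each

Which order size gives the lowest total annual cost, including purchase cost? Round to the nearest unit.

Q* ≈ 1,860 bags

Holding cost per unit per year at price C is H = 0.19·C.
For each price level, check whether its EOQ is feasible; otherwise the best quantity at that price is the breakpoint.
EOQ at €32.60 = 1860.2 (feasible in tier 1): TC = 52,790×€32.60 + (52,790/1860.2)×203 + (1860.2/2)×0.19×€32.60 = €1,732,475.91.
EOQ at €31.90 = 1880.5 < 17000, so use break Q=17000: TC = 52,790×€31.90 + (52,790/17000.0)×203 + (17000.0/2)×0.19×€31.90 = €1,736,149.87.
EOQ at €31.16 = 1902.7 < 40000, so use break Q=40000: TC = 52,790×€31.16 + (52,790/40000.0)×203 + (40000.0/2)×0.19×€31.16 = €1,763,612.31.
Lowest total cost is €1,732,475.91 at Q = 1860.2.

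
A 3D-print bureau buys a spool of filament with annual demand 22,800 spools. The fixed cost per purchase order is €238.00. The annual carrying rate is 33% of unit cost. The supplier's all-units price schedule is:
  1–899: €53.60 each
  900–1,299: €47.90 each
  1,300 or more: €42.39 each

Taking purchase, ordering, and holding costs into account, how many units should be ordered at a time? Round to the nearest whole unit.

Q* ≈ 1,300 spools

Holding cost per unit per year at price C is H = 0.33·C.
Evaluate total cost at each tier's feasible EOQ or, if the EOQ is below the tier, at the tier's minimum quantity.
EOQ at €53.60 = 783.3 (feasible in tier 1): TC = 22,800×€53.60 + (22,800/783.3)×238 + (783.3/2)×0.33×€53.60 = €1,235,935.12.
EOQ at €47.90 = 828.6 < 900, so use break Q=900: TC = 22,800×€47.90 + (22,800/900.0)×238 + (900.0/2)×0.33×€47.90 = €1,105,262.48.
EOQ at €42.39 = 880.8 < 1300, so use break Q=1300: TC = 22,800×€42.39 + (22,800/1300.0)×238 + (1300.0/2)×0.33×€42.39 = €979,758.81.
Lowest total cost is €979,758.81 at Q = 1300.0.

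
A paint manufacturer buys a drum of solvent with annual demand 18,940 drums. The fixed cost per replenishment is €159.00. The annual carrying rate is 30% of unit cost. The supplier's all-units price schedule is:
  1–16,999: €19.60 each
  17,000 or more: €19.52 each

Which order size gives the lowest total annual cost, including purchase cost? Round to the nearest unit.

Q* ≈ 1,012 drums

Holding cost per unit per year at price C is H = 0.30·C.
Candidates are each tier's EOQ (if it falls in that tier) and each price-break quantity.
EOQ at €19.60 = 1012.1 (feasible in tier 1): TC = 18,940×€19.60 + (18,940/1012.1)×159 + (1012.1/2)×0.30×€19.60 = €377,175.03.
EOQ at €19.52 = 1014.2 < 17000, so use break Q=17000: TC = 18,940×€19.52 + (18,940/17000.0)×159 + (17000.0/2)×0.30×€19.52 = €419,661.94.
Lowest total cost is €377,175.03 at Q = 1012.1.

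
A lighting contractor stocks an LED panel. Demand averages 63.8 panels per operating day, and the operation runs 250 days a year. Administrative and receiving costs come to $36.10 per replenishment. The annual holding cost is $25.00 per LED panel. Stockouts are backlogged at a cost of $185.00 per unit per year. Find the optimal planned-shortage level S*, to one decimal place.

S* ≈ 27.2 panels

Annual demand D = 63.8 × 250 = 15,950.
With planned backorders, Q* = √(2DS/H) · √((H+B)/B).
√(2DS/H) = √(2 × 15,950 × 36.1 / 25) = 214.624.
√((H+B)/B) = √((25+185)/185) = 1.0654.
Q* ≈ 228.667.
S* = Q* · H/(H+B) = 228.667 × 25/210 ≈ 27.222.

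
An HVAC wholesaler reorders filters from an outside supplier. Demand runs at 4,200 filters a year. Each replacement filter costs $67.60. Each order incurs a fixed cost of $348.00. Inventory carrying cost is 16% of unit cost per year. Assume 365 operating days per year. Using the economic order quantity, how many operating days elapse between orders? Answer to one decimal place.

T ≈ 45.2 days

Holding cost H = 0.16 × $67.60 = $10.8160 per unit per year.
Q* = √(2DS/H) = √(2 × 4,200 × 348 / 10.816) ≈ 519.87.
Cycle time = Q*/D × 365 = 519.87 / 4,200 × 365 ≈ 45.179 days.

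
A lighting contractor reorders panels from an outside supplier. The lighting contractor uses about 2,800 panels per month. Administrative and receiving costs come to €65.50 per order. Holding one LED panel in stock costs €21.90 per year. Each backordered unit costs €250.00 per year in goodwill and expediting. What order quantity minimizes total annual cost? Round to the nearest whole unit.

Annual demand D = 2,800 × 12 = 33,600.
With planned backorders, Q* = √(2DS/H) · √((H+B)/B).
√(2DS/H) = √(2 × 33,600 × 65.5 / 21.9) = 448.315.
√((H+B)/B) = √((21.9+250)/250) = 1.0429.
Q* ≈ 467.539.

Q* ≈ 468 panels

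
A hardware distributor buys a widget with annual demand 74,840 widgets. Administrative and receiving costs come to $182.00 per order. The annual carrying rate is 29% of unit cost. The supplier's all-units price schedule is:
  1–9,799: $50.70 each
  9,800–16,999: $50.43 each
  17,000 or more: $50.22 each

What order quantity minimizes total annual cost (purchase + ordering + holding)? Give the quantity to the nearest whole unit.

Holding cost per unit per year at price C is H = 0.29·C.
For each price level, check whether its EOQ is feasible; otherwise the best quantity at that price is the breakpoint.
EOQ at $50.70 = 1361.2 (feasible in tier 1): TC = 74,840×$50.70 + (74,840/1361.2)×182 + (1361.2/2)×0.29×$50.70 = $3,814,401.39.
EOQ at $50.43 = 1364.8 < 9800, so use break Q=9800: TC = 74,840×$50.43 + (74,840/9800.0)×182 + (9800.0/2)×0.29×$50.43 = $3,847,232.12.
EOQ at $50.22 = 1367.7 < 17000, so use break Q=17000: TC = 74,840×$50.22 + (74,840/17000.0)×182 + (17000.0/2)×0.29×$50.22 = $3,883,058.33.
Lowest total cost is $3,814,401.39 at Q = 1361.2.

Q* ≈ 1,361 widgets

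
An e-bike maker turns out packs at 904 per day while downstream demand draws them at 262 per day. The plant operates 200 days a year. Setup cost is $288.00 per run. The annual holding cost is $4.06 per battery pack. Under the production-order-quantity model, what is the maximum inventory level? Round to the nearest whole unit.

I_max ≈ 2,298 packs

Annual demand D = 262 × 200 = 52,400.
Production build-up factor (1 − d/p) = 1 − 262/904 = 0.7102.
Q* = √(2DS / (H(1 − d/p))) = √(2 × 52,400 × 288 / (4.06 × 0.7102)).
= √(30,182,400 / 2.8833) ≈ 3235.419.
Maximum inventory = Q*(1 − d/p) = 3235.419 × 0.7102 ≈ 2297.720.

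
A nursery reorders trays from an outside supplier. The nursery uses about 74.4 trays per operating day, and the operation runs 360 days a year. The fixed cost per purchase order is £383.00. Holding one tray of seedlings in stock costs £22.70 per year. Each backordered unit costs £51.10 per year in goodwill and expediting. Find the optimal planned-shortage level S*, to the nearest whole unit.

Annual demand D = 74.4 × 360 = 26,784.
With planned backorders, Q* = √(2DS/H) · √((H+B)/B).
√(2DS/H) = √(2 × 26,784 × 383 / 22.7) = 950.691.
√((H+B)/B) = √((22.7+51.1)/51.1) = 1.2018.
Q* ≈ 1142.502.
S* = Q* · H/(H+B) = 1142.502 × 22.7/73.8 ≈ 351.420.

S* ≈ 351 trays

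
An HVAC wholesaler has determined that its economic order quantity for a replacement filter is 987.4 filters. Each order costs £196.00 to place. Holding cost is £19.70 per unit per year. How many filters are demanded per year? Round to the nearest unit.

D ≈ 48,997 filters per year

Invert the EOQ relation Q*² = 2DS/H.
From Q* = √(2DS/H): D = Q*²H / (2S) = 987.4² × 19.7 / (2 × 196) = 48996.652.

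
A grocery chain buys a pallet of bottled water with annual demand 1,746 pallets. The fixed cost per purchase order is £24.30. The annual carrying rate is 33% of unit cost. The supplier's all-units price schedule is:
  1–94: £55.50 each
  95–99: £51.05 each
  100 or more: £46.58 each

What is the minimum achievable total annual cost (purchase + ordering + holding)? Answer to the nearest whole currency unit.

Holding cost per unit per year at price C is H = 0.33·C.
Candidates are each tier's EOQ (if it falls in that tier) and each price-break quantity.
EOQ at £55.50 = 68.1 (feasible in tier 1): TC = 1,746×£55.50 + (1,746/68.1)×24.3 + (68.1/2)×0.33×£55.50 = £98,149.65.
EOQ at £51.05 = 71.0 < 95, so use break Q=95: TC = 1,746×£51.05 + (1,746/95.0)×24.3 + (95.0/2)×0.33×£51.05 = £90,380.12.
EOQ at £46.58 = 74.3 < 100, so use break Q=100: TC = 1,746×£46.58 + (1,746/100.0)×24.3 + (100.0/2)×0.33×£46.58 = £82,521.53.
Lowest total cost among the candidates is at Q = 100.0.

TC* ≈ £82,522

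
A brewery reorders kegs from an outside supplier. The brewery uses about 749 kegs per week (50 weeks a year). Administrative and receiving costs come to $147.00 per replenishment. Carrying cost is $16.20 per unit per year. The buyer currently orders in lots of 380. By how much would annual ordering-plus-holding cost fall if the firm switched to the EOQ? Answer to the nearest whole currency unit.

Extra cost ≈ $4,210 per year

Annual demand D = 749 × 50 = 37,450.
EOQ = √(2DS/H) = √(2 × 37,450 × 147 / 16.2) ≈ 824.41.
Cost at Q* = (D/Q*)S + (Q*/2)H = √(2DSH) ≈ $13,355.41.
Cost at Q = 380: (37,450/380)×147 + (380/2)×16.2 = $14,487.24 + $3,078.00 = $17,565.24.
Excess = $17,565.24 − $13,355.41 = $4,209.83.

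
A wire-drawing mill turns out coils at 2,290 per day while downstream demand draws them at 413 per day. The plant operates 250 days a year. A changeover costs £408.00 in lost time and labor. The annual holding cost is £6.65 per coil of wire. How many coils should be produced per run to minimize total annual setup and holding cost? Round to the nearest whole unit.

Q* ≈ 3,932 coils

Annual demand D = 413 × 250 = 103,250.
Production build-up factor (1 − d/p) = 1 − 413/2,290 = 0.8197.
Q* = √(2DS / (H(1 − d/p))) = √(2 × 103,250 × 408 / (6.65 × 0.8197)).
= √(84,252,000 / 5.4507) ≈ 3931.560.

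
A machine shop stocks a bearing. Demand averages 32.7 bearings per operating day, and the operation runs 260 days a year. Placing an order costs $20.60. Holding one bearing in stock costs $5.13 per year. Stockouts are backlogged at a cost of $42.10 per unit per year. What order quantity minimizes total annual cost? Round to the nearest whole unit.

Q* ≈ 277 bearings

Annual demand D = 32.7 × 260 = 8,502.
With planned backorders, Q* = √(2DS/H) · √((H+B)/B).
√(2DS/H) = √(2 × 8,502 × 20.6 / 5.13) = 261.307.
√((H+B)/B) = √((5.13+42.1)/42.1) = 1.0592.
Q* ≈ 276.770.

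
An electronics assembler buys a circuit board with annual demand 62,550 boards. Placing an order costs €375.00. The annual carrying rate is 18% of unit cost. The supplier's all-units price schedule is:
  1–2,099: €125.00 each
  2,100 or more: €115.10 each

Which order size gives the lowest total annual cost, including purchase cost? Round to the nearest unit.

Holding cost per unit per year at price C is H = 0.18·C.
Candidates are each tier's EOQ (if it falls in that tier) and each price-break quantity.
EOQ at €125.00 = 1444.0 (feasible in tier 1): TC = 62,550×€125.00 + (62,550/1444.0)×375 + (1444.0/2)×0.18×€125.00 = €7,851,238.94.
EOQ at €115.10 = 1504.8 < 2100, so use break Q=2100: TC = 62,550×€115.10 + (62,550/2100.0)×375 + (2100.0/2)×0.18×€115.10 = €7,232,428.54.
Lowest total cost is €7,232,428.54 at Q = 2100.0.

Q* ≈ 2,100 boards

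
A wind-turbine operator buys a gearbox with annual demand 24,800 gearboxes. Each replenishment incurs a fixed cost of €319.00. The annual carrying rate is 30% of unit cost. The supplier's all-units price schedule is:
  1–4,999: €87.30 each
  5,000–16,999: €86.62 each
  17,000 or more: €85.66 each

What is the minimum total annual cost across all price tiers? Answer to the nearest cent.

TC* ≈ €2,185,396.54

Holding cost per unit per year at price C is H = 0.30·C.
Evaluate total cost at each tier's feasible EOQ or, if the EOQ is below the tier, at the tier's minimum quantity.
EOQ at €87.30 = 777.3 (feasible in tier 1): TC = 24,800×€87.30 + (24,800/777.3)×319 + (777.3/2)×0.30×€87.30 = €2,185,396.54.
EOQ at €86.62 = 780.3 < 5000, so use break Q=5000: TC = 24,800×€86.62 + (24,800/5000.0)×319 + (5000.0/2)×0.30×€86.62 = €2,214,723.24.
EOQ at €85.66 = 784.7 < 17000, so use break Q=17000: TC = 24,800×€85.66 + (24,800/17000.0)×319 + (17000.0/2)×0.30×€85.66 = €2,343,266.36.
Lowest total cost among the candidates is at Q = 777.3.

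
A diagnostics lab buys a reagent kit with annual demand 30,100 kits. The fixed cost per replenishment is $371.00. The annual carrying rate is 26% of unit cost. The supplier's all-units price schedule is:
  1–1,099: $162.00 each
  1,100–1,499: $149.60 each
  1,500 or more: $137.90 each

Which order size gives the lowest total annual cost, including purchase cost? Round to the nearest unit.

Q* ≈ 1,500 kits

Holding cost per unit per year at price C is H = 0.26·C.
Evaluate total cost at each tier's feasible EOQ or, if the EOQ is below the tier, at the tier's minimum quantity.
EOQ at $162.00 = 728.2 (feasible in tier 1): TC = 30,100×$162.00 + (30,100/728.2)×371 + (728.2/2)×0.26×$162.00 = $4,906,871.10.
EOQ at $149.60 = 757.8 < 1100, so use break Q=1100: TC = 30,100×$149.60 + (30,100/1100.0)×371 + (1100.0/2)×0.26×$149.60 = $4,534,504.71.
EOQ at $137.90 = 789.3 < 1500, so use break Q=1500: TC = 30,100×$137.90 + (30,100/1500.0)×371 + (1500.0/2)×0.26×$137.90 = $4,185,125.23.
Lowest total cost is $4,185,125.23 at Q = 1500.0.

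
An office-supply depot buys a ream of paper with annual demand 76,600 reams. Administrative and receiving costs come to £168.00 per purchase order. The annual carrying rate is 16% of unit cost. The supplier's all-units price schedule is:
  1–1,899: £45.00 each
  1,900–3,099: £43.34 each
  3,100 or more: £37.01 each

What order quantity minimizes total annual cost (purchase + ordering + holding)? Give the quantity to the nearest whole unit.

Holding cost per unit per year at price C is H = 0.16·C.
Candidates are each tier's EOQ (if it falls in that tier) and each price-break quantity.
EOQ at £45.00 = 1890.7 (feasible in tier 1): TC = 76,600×£45.00 + (76,600/1890.7)×168 + (1890.7/2)×0.16×£45.00 = £3,460,612.89.
EOQ at £43.34 = 1926.5 (feasible in tier 2): TC = 76,600×£43.34 + (76,600/1926.5)×168 + (1926.5/2)×0.16×£43.34 = £3,333,203.45.
EOQ at £37.01 = 2084.8 < 3100, so use break Q=3100: TC = 76,600×£37.01 + (76,600/3100.0)×168 + (3100.0/2)×0.16×£37.01 = £2,848,295.71.
Lowest total cost is £2,848,295.71 at Q = 3100.0.

Q* ≈ 3,100 reams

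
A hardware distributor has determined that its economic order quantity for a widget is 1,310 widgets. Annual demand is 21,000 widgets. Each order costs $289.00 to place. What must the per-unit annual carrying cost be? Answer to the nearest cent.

Invert the EOQ relation Q*² = 2DS/H.
From Q* = √(2DS/H): H = 2DS / Q*² = 2 × 21,000 × 289 / 1,310² = 7.0730.

H ≈ $7.07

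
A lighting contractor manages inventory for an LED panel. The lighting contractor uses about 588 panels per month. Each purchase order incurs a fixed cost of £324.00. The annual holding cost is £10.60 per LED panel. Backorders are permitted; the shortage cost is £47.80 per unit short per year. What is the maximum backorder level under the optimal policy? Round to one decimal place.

Annual demand D = 588 × 12 = 7,056.
With planned backorders, Q* = √(2DS/H) · √((H+B)/B).
√(2DS/H) = √(2 × 7,056 × 324 / 10.6) = 656.771.
√((H+B)/B) = √((10.6+47.8)/47.8) = 1.1053.
Q* ≈ 725.949.
S* = Q* · H/(H+B) = 725.949 × 10.6/58.4 ≈ 131.765.

S* ≈ 131.8 panels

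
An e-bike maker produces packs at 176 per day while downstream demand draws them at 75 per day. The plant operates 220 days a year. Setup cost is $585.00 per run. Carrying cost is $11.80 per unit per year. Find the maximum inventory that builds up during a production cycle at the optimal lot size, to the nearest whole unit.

Annual demand D = 75 × 220 = 16,500.
Production build-up factor (1 − d/p) = 1 − 75/176 = 0.5739.
Q* = √(2DS / (H(1 − d/p))) = √(2 × 16,500 × 585 / (11.8 × 0.5739)).
= √(19,305,000 / 6.7716) ≈ 1688.455.
Maximum inventory = Q*(1 − d/p) = 1688.455 × 0.5739 ≈ 968.943.

I_max ≈ 969 packs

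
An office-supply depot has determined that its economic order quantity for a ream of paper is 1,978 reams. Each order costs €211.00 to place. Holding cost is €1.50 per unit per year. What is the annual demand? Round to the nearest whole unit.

The basic EOQ model gives Q* = √(2DS/H); rearrange for the unknown.
From Q* = √(2DS/H): D = Q*²H / (2S) = 1,978² × 1.5 / (2 × 211) = 13906.934.

D ≈ 13,907 reams per year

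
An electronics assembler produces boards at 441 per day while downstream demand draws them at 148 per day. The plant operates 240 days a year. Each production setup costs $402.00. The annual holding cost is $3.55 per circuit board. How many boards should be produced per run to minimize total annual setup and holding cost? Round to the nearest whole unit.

Annual demand D = 148 × 240 = 35,520.
Production build-up factor (1 − d/p) = 1 − 148/441 = 0.6644.
Q* = √(2DS / (H(1 − d/p))) = √(2 × 35,520 × 402 / (3.55 × 0.6644)).
= √(28,558,080 / 2.3586) ≈ 3479.652.

Q* ≈ 3,480 boards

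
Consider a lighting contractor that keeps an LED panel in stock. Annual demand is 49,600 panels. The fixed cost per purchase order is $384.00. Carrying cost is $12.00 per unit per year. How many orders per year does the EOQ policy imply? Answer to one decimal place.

N ≈ 27.8 orders per year

The optimal lot size = √(2DS/H) = √(2 × 49,600 × 384 / 12) ≈ 1781.68.
Orders per year = D / Q* = 49,600 / 1781.68 ≈ 27.839.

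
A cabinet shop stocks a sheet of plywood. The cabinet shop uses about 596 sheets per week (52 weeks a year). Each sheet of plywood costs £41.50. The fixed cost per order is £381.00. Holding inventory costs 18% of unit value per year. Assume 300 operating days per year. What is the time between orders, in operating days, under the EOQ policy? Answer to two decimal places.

T ≈ 17.21 days

Annual demand D = 596 × 52 = 30,992.
Holding cost H = 0.18 × £41.50 = £7.4700 per unit per year.
EOQ = √(2DS/H) = √(2 × 30,992 × 381 / 7.47) ≈ 1778.04.
Cycle time = Q*/D × 300 = 1778.04 / 30,992 × 300 ≈ 17.211 days.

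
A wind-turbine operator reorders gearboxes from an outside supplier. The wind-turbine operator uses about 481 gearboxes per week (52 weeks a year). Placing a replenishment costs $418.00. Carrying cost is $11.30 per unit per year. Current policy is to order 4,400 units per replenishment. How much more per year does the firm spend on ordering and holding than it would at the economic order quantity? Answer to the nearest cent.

Annual demand D = 481 × 52 = 25,012.
EOQ = √(2DS/H) = √(2 × 25,012 × 418 / 11.3) ≈ 1360.31.
Cost at Q* = (D/Q*)S + (Q*/2)H = √(2DSH) ≈ $15,371.51.
Cost at Q = 4,400: (25,012/4,400)×418 + (4,400/2)×11.3 = $2,376.14 + $24,860.00 = $27,236.14.
Excess = $27,236.14 − $15,371.51 = $11,864.63.

Extra cost ≈ $11,864.63 per year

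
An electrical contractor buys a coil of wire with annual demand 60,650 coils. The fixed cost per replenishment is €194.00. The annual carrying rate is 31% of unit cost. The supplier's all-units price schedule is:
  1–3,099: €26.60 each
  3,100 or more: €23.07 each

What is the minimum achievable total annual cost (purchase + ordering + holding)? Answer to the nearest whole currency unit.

TC* ≈ €1,414,076

Holding cost per unit per year at price C is H = 0.31·C.
Candidates are each tier's EOQ (if it falls in that tier) and each price-break quantity.
EOQ at €26.60 = 1689.3 (feasible in tier 1): TC = 60,650×€26.60 + (60,650/1689.3)×194 + (1689.3/2)×0.31×€26.60 = €1,627,220.06.
EOQ at €23.07 = 1814.0 < 3100, so use break Q=3100: TC = 60,650×€23.07 + (60,650/3100.0)×194 + (3100.0/2)×0.31×€23.07 = €1,414,076.15.
Lowest total cost among the candidates is at Q = 3100.0.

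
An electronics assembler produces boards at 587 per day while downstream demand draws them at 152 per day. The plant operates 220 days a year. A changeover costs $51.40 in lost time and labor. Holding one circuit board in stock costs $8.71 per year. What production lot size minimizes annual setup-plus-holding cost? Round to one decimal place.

Annual demand D = 152 × 220 = 33,440.
Production build-up factor (1 − d/p) = 1 − 152/587 = 0.7411.
Q* = √(2DS / (H(1 − d/p))) = √(2 × 33,440 × 51.4 / (8.71 × 0.7411)).
= √(3,437,632 / 6.4546) ≈ 729.785.

Q* ≈ 729.8 boards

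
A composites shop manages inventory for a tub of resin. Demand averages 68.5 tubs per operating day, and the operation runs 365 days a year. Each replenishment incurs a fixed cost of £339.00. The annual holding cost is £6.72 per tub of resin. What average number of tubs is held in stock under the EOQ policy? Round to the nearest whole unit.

Average inventory ≈ 794 tubs

Annual demand D = 68.5 × 365 = 25,002.5.
EOQ = √(2DS/H) = √(2 × 25,002.5 × 339 / 6.72) ≈ 1588.26.
Average inventory = Q*/2 ≈ 1588.26 / 2 = 794.131.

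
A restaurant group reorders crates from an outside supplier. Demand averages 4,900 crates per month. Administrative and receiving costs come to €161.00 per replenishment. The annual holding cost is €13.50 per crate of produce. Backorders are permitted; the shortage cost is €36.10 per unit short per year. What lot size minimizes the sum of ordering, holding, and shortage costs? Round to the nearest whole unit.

Annual demand D = 4,900 × 12 = 58,800.
With planned backorders, Q* = √(2DS/H) · √((H+B)/B).
√(2DS/H) = √(2 × 58,800 × 161 / 13.5) = 1184.267.
√((H+B)/B) = √((13.5+36.1)/36.1) = 1.1722.
Q* ≈ 1388.152.

Q* ≈ 1,388 crates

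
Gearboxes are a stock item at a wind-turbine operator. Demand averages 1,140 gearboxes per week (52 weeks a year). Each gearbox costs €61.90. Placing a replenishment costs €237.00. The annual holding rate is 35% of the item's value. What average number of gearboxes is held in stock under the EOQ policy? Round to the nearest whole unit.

Average inventory ≈ 569 gearboxes

Annual demand D = 1,140 × 52 = 59,280.
Holding cost H = 0.35 × €61.90 = €21.6650 per unit per year.
Q* = √(2DS/H) = √(2 × 59,280 × 237 / 21.665) ≈ 1138.84.
Average inventory = Q*/2 ≈ 1138.84 / 2 = 569.422.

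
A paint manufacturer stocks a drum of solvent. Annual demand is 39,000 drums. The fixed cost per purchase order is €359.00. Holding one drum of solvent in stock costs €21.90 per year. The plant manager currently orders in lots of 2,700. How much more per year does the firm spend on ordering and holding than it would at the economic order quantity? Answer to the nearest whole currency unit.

EOQ = √(2DS/H) = √(2 × 39,000 × 359 / 21.9) ≈ 1130.77.
Cost at Q* = (D/Q*)S + (Q*/2)H = √(2DSH) ≈ €24,763.76.
Cost at Q = 2,700: (39,000/2,700)×359 + (2,700/2)×21.9 = €5,185.56 + €29,565.00 = €34,750.56.
Excess = €34,750.56 − €24,763.76 = €9,986.80.

Extra cost ≈ €9,987 per year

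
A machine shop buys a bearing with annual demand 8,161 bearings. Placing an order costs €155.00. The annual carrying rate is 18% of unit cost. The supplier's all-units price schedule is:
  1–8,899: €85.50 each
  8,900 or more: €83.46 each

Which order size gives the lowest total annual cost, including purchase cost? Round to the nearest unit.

Holding cost per unit per year at price C is H = 0.18·C.
Candidates are each tier's EOQ (if it falls in that tier) and each price-break quantity.
EOQ at €85.50 = 405.4 (feasible in tier 1): TC = 8,161×€85.50 + (8,161/405.4)×155 + (405.4/2)×0.18×€85.50 = €704,005.32.
EOQ at €83.46 = 410.4 < 8900, so use break Q=8900: TC = 8,161×€83.46 + (8,161/8900.0)×155 + (8900.0/2)×0.18×€83.46 = €748,110.65.
Lowest total cost is €704,005.32 at Q = 405.4.

Q* ≈ 405 bearings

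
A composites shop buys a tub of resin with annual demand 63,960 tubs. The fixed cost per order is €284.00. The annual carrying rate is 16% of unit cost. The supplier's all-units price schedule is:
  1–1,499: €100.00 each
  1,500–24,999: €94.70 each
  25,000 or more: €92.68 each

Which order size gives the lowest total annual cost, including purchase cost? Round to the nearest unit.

Holding cost per unit per year at price C is H = 0.16·C.
Evaluate total cost at each tier's feasible EOQ or, if the EOQ is below the tier, at the tier's minimum quantity.
Tier 1 (€100.00): EOQ = 1506.8 exceeds tier's upper bound 1499, so this tier is dominated.
EOQ at €94.70 = 1548.4 (feasible in tier 2): TC = 63,960×€94.70 + (63,960/1548.4)×284 + (1548.4/2)×0.16×€94.70 = €6,080,473.91.
EOQ at €92.68 = 1565.2 < 25000, so use break Q=25000: TC = 63,960×€92.68 + (63,960/25000.0)×284 + (25000.0/2)×0.16×€92.68 = €6,113,899.39.
Lowest total cost is €6,080,473.91 at Q = 1548.4.

Q* ≈ 1,548 tubs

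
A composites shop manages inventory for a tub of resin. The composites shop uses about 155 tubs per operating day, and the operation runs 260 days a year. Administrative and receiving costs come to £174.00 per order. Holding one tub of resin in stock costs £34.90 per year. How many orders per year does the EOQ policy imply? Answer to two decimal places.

N ≈ 63.57 orders per year

Annual demand D = 155 × 260 = 40,300.
Q* = √(2DS/H) = √(2 × 40,300 × 174 / 34.9) ≈ 633.91.
Orders per year = D / Q* = 40,300 / 633.91 ≈ 63.573.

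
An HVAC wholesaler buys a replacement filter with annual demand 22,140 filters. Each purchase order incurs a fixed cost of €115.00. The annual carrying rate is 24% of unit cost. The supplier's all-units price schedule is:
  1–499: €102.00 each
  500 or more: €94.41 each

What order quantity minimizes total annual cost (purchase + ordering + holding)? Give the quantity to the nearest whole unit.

Holding cost per unit per year at price C is H = 0.24·C.
For each price level, check whether its EOQ is feasible; otherwise the best quantity at that price is the breakpoint.
EOQ at €102.00 = 456.1 (feasible in tier 1): TC = 22,140×€102.00 + (22,140/456.1)×115 + (456.1/2)×0.24×€102.00 = €2,269,444.99.
EOQ at €94.41 = 474.1 < 500, so use break Q=500: TC = 22,140×€94.41 + (22,140/500.0)×115 + (500.0/2)×0.24×€94.41 = €2,100,994.20.
Lowest total cost is €2,100,994.20 at Q = 500.0.

Q* ≈ 500 filters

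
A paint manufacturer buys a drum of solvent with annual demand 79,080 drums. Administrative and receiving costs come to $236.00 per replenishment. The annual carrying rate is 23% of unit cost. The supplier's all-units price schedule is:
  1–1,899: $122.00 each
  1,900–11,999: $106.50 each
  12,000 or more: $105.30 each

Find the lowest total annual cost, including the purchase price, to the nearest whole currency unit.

Holding cost per unit per year at price C is H = 0.23·C.
Evaluate total cost at each tier's feasible EOQ or, if the EOQ is below the tier, at the tier's minimum quantity.
EOQ at $122.00 = 1153.3 (feasible in tier 1): TC = 79,080×$122.00 + (79,080/1153.3)×236 + (1153.3/2)×0.23×$122.00 = $9,680,122.95.
EOQ at $106.50 = 1234.4 < 1900, so use break Q=1900: TC = 79,080×$106.50 + (79,080/1900.0)×236 + (1900.0/2)×0.23×$106.50 = $8,455,112.82.
EOQ at $105.30 = 1241.4 < 12000, so use break Q=12000: TC = 79,080×$105.30 + (79,080/12000.0)×236 + (12000.0/2)×0.23×$105.30 = $8,473,993.24.
Lowest total cost among the candidates is at Q = 1900.0.

TC* ≈ $8,455,113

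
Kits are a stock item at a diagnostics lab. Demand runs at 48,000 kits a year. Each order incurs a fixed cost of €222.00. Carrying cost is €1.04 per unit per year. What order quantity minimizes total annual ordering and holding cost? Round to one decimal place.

EOQ = √(2DS / H) = √(2 × 48,000 × 222 / 1.04).
= √(21,312,000 / 1.04) = √20,492,307.6923 ≈ 4526.843.

Q* ≈ 4,526.8 kits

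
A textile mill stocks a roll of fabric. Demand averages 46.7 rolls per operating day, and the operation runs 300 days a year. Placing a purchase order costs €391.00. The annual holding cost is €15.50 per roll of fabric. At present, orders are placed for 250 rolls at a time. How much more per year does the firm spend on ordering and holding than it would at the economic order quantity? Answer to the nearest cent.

Annual demand D = 46.7 × 300 = 14,010.
EOQ = √(2DS/H) = √(2 × 14,010 × 391 / 15.5) ≈ 840.73.
Cost at Q* = (D/Q*)S + (Q*/2)H = √(2DSH) ≈ €13,031.32.
Cost at Q = 250: (14,010/250)×391 + (250/2)×15.5 = €21,911.64 + €1,937.50 = €23,849.14.
Excess = €23,849.14 − €13,031.32 = €10,817.82.

Extra cost ≈ €10,817.82 per year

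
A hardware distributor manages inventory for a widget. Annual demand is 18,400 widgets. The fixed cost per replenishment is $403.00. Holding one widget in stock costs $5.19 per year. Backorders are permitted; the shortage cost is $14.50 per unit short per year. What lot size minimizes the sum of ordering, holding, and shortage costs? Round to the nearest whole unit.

With planned backorders, Q* = √(2DS/H) · √((H+B)/B).
√(2DS/H) = √(2 × 18,400 × 403 / 5.19) = 1690.413.
√((H+B)/B) = √((5.19+14.5)/14.5) = 1.1653.
Q* ≈ 1969.843.

Q* ≈ 1,970 widgets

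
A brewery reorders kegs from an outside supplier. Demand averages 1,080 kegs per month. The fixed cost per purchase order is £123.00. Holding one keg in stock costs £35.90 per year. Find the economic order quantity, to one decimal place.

Annual demand D = 1,080 × 12 = 12,960.
EOQ = √(2DS / H) = √(2 × 12,960 × 123 / 35.9).
= √(3,188,160 / 35.9) = √88,806.6852 ≈ 298.005.

Q* ≈ 298.0 kegs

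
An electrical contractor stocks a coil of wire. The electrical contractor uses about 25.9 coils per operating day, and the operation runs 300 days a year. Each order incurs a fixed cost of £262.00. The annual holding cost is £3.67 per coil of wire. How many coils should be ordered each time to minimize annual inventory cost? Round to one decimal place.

Annual demand D = 25.9 × 300 = 7,770.
EOQ = √(2DS / H) = √(2 × 7,770 × 262 / 3.67).
= √(4,071,480 / 3.67) = √1,109,395.0954 ≈ 1053.278.

Q* ≈ 1,053.3 coils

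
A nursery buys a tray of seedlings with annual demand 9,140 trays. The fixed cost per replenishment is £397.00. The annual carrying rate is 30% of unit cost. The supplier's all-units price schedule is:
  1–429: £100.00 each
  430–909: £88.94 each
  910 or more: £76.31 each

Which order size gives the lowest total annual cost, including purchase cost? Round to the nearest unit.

Q* ≈ 910 trays

Holding cost per unit per year at price C is H = 0.30·C.
For each price level, check whether its EOQ is feasible; otherwise the best quantity at that price is the breakpoint.
Tier 1 (£100.00): EOQ = 491.8 exceeds tier's upper bound 429, so this tier is dominated.
EOQ at £88.94 = 521.5 (feasible in tier 2): TC = 9,140×£88.94 + (9,140/521.5)×397 + (521.5/2)×0.30×£88.94 = £826,826.90.
EOQ at £76.31 = 563.0 < 910, so use break Q=910: TC = 9,140×£76.31 + (9,140/910.0)×397 + (910.0/2)×0.30×£76.31 = £711,877.17.
Lowest total cost is £711,877.17 at Q = 910.0.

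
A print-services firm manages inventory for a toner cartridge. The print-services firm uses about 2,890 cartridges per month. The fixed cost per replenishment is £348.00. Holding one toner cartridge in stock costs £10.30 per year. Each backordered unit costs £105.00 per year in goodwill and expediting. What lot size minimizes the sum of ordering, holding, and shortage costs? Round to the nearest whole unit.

Annual demand D = 2,890 × 12 = 34,680.
With planned backorders, Q* = √(2DS/H) · √((H+B)/B).
√(2DS/H) = √(2 × 34,680 × 348 / 10.3) = 1530.825.
√((H+B)/B) = √((10.3+105)/105) = 1.0479.
Q* ≈ 1604.152.

Q* ≈ 1,604 cartridges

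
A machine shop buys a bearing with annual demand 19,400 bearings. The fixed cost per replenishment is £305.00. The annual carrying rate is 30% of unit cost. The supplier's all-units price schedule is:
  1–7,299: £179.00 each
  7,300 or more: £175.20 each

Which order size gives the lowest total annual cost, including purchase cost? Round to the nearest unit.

Holding cost per unit per year at price C is H = 0.30·C.
Candidates are each tier's EOQ (if it falls in that tier) and each price-break quantity.
EOQ at £179.00 = 469.4 (feasible in tier 1): TC = 19,400×£179.00 + (19,400/469.4)×305 + (469.4/2)×0.30×£179.00 = £3,497,808.84.
EOQ at £175.20 = 474.5 < 7300, so use break Q=7300: TC = 19,400×£175.20 + (19,400/7300.0)×305 + (7300.0/2)×0.30×£175.20 = £3,591,534.55.
Lowest total cost is £3,497,808.84 at Q = 469.4.

Q* ≈ 469 bearings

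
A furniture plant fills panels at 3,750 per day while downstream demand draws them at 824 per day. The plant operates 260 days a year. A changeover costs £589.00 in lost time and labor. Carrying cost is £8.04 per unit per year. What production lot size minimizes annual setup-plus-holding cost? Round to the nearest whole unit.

Annual demand D = 824 × 260 = 214,240.
Production build-up factor (1 − d/p) = 1 − 824/3,750 = 0.7803.
Q* = √(2DS / (H(1 − d/p))) = √(2 × 214,240 × 589 / (8.04 × 0.7803)).
= √(252,374,720 / 6.2733) ≈ 6342.688.

Q* ≈ 6,343 panels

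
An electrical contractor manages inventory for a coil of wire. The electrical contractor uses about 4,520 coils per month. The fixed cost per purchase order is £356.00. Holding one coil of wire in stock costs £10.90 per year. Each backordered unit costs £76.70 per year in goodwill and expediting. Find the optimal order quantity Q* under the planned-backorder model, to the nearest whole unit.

Q* ≈ 2,012 coils

Annual demand D = 4,520 × 12 = 54,240.
With planned backorders, Q* = √(2DS/H) · √((H+B)/B).
√(2DS/H) = √(2 × 54,240 × 356 / 10.9) = 1882.290.
√((H+B)/B) = √((10.9+76.7)/76.7) = 1.0687.
Q* ≈ 2011.597.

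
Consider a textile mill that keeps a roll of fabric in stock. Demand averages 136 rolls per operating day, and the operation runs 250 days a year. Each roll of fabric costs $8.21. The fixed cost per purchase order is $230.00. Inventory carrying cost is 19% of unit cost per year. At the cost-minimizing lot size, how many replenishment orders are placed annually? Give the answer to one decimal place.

Annual demand D = 136 × 250 = 34,000.
Holding cost H = 0.19 × $8.21 = $1.5599 per unit per year.
Q* = √(2DS/H) = √(2 × 34,000 × 230 / 1.5599) ≈ 3166.43.
Orders per year = D / Q* = 34,000 / 3166.43 ≈ 10.738.

N ≈ 10.7 orders per year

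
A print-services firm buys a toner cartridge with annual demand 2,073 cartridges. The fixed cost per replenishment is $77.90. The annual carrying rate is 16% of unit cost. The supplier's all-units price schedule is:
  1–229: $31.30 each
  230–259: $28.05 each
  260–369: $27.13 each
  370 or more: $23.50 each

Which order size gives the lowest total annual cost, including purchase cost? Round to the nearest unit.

Holding cost per unit per year at price C is H = 0.16·C.
For each price level, check whether its EOQ is feasible; otherwise the best quantity at that price is the breakpoint.
Tier 1 ($31.30): EOQ = 254.0 exceeds tier's upper bound 229, so this tier is dominated.
Tier 2 ($28.05): EOQ = 268.3 exceeds tier's upper bound 259, so this tier is dominated.
EOQ at $27.13 = 272.8 (feasible in tier 3): TC = 2,073×$27.13 + (2,073/272.8)×77.9 + (272.8/2)×0.16×$27.13 = $57,424.54.
EOQ at $23.50 = 293.1 < 370, so use break Q=370: TC = 2,073×$23.50 + (2,073/370.0)×77.9 + (370.0/2)×0.16×$23.50 = $49,847.55.
Lowest total cost is $49,847.55 at Q = 370.0.

Q* ≈ 370 cartridges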